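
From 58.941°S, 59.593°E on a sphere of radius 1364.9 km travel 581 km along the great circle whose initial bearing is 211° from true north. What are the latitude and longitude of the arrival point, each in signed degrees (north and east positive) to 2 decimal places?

-74.32°, 7.68°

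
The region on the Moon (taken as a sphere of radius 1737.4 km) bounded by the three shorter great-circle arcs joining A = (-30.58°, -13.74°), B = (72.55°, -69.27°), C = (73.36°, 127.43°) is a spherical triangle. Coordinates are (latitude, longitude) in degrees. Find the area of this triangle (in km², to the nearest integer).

2383728 km²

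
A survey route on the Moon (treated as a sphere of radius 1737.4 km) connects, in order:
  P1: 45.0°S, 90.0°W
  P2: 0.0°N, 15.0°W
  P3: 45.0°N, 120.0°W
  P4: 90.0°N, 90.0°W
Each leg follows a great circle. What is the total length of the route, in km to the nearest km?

6823 km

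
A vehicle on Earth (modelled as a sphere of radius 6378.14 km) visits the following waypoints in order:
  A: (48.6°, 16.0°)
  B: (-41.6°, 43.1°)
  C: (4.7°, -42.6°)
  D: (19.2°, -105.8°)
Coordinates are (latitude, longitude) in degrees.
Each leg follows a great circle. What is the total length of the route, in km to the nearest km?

27429 km

Leg A→B: central angle 1.6286 rad, distance 10387.5 km.
Leg B→C: central angle 1.5693 rad, distance 10009.3 km.
Leg C→D: central angle 1.1026 rad, distance 7032.3 km.
Total: 10387.5 + 10009.3 + 7032.3 ≈ 27429 km.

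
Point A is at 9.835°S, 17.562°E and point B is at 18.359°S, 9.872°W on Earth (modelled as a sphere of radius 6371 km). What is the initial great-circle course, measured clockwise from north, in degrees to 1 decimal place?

With φ₁ = -0.1717, φ₂ = -0.3204, Δλ = -0.4788 rad, the forward-azimuth formula gives
θ = atan2( sin Δλ cos φ₂ , cos φ₁ sin φ₂ − sin φ₁ cos φ₂ cos Δλ ) = atan2(-0.4373, -0.1665) = -110.84°.
Adding 360° brings this into [0°, 360°): 249.2°.

249.2°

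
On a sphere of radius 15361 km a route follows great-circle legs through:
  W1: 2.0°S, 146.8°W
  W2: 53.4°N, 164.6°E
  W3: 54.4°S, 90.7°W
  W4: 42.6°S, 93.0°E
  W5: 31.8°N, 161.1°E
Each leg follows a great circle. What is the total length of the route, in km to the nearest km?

103585 km

Leg W1→W2: central angle 1.1961 rad, distance 18372.6 km.
Leg W2→W3: central angle 2.4051 rad, distance 36945.1 km.
Leg W3→W4: central angle 1.4477 rad, distance 22238.5 km.
Leg W4→W5: central angle 1.6945 rad, distance 26028.5 km.
Total: 18372.6 + 36945.1 + 22238.5 + 26028.5 ≈ 103585 km.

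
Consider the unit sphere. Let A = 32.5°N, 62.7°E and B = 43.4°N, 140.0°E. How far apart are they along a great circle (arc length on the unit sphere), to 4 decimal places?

1.0427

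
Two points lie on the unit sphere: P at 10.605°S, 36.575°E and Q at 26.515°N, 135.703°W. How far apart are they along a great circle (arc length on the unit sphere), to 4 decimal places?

Let φ₁ = -0.1851 rad, φ₂ = 0.4628 rad, and Δλ = -3.0068 rad.
Haversine: a = sin²(Δφ/2) + cos φ₁ cos φ₂ sin²(Δλ/2) = 0.1013 + (0.9829)(0.8948)(0.9955) = 0.97686.
Central angle c = 2·arcsin(√a) = 2.83616 rad.
On the unit sphere the arc length equals the central angle: 2.8362.

2.8362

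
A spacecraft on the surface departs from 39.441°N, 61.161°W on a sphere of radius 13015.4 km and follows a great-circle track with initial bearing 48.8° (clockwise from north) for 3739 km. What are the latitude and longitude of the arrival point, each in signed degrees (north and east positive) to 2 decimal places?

48.88°, -42.24°

Angular distance δ = d/R = 3739/13015.4 = 0.28728 rad; initial bearing θ = 0.8517 rad.
sin φ₂ = sin φ₁ cos δ + cos φ₁ sin δ cos θ = (0.6353)(0.9590) + (0.7723)(0.2833)(0.6587) = 0.7534, so φ₂ = 48.88°.
Δλ = atan2(sin θ sin δ cos φ₁, cos δ − sin φ₁ sin φ₂) = atan2(0.1646, 0.4804) = 18.917°.
λ₂ = -61.161° + 18.917° = -42.24°.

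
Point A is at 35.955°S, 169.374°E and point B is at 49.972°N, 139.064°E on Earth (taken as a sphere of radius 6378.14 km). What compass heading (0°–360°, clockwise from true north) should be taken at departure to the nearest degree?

341°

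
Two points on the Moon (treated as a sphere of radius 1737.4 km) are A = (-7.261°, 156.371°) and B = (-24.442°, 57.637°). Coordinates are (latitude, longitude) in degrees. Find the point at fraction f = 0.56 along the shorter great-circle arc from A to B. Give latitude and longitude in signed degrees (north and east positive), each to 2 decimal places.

The central angle between A and B is δ = 1.6557 rad.
With f = 0.56, the slerp weights are sin((1−f)δ)/sin δ = 0.6682 and sin(fδ)/sin δ = 0.8028.
Weighted sum of the unit vectors: (0.6682)·(-0.9088,0.3976,-0.1264) + (0.8028)·(0.4873,0.7690,-0.4138) = (-0.2160, 0.8830, -0.4166).
Converting back: φ = atan2(z, √(x²+y²)) = -24.62°, λ = atan2(y, x) = 103.75°.

-24.62°, 103.75°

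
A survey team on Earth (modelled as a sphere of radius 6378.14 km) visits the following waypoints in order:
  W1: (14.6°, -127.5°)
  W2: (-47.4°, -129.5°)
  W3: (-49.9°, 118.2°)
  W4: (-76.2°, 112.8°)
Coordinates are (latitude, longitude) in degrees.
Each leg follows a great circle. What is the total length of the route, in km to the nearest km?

17253 km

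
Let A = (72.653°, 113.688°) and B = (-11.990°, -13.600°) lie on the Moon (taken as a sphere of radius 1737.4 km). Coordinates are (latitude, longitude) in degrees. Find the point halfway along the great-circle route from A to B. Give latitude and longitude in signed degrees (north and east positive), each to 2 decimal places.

41.91°, 2.96°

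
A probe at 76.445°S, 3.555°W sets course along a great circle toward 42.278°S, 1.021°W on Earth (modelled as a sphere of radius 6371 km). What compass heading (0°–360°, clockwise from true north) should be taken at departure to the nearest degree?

3°

Δλ = 2.534° = 0.0442 rad.
y = sin Δλ · cos φ₂ = (0.0442)(0.7399) = 0.0327
x = cos φ₁ sin φ₂ − sin φ₁ cos φ₂ cos Δλ = (0.2344)(-0.6727) − (-0.9721)(0.7399)(0.9990) = 0.5609
θ = atan2(y, x) = 3.34°, so the bearing is 3°.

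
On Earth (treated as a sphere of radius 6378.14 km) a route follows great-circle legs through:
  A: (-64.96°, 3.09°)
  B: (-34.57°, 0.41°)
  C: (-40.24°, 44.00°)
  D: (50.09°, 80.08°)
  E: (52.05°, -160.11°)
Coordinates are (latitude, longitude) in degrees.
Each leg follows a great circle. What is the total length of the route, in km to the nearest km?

25243 km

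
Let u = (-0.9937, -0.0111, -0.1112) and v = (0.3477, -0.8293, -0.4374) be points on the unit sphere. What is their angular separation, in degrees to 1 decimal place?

u·v = -0.2877; |u| = 1.0000, |v| = 1.0000.
cos θ = (u·v)/(|u||v|) = -0.2877, so θ = 106.7°.

106.7°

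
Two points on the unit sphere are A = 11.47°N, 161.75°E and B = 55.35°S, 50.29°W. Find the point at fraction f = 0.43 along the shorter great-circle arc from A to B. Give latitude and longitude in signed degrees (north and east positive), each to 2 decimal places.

-39.27°, -173.61°

The central angle between A and B is δ = 2.2600 rad.
With f = 0.43, the slerp weights are sin((1−f)δ)/sin δ = 1.2443 and sin(fδ)/sin δ = 1.0702.
Weighted sum of the unit vectors: (1.2443)·(-0.9307,0.3069,0.1989) + (1.0702)·(0.3633,-0.4374,-0.8226) = (-0.7694, -0.0862, -0.6329).
Converting back: φ = atan2(z, √(x²+y²)) = -39.27°, λ = atan2(y, x) = -173.61°.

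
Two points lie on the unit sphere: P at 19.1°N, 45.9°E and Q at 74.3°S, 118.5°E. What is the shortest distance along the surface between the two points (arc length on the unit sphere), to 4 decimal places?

1.8117

In radians: φ₁ = 0.3334, φ₂ = -1.2968, Δλ = 72.600° = 1.2671 rad.
cos c = sin φ₁ sin φ₂ + cos φ₁ cos φ₂ cos Δλ = (0.3272)(-0.9627) + (0.9449)(0.2706)(0.2990) = -0.23854,
so c = arccos(-0.23854) = 1.81166 rad.
On the unit sphere the arc length equals the central angle: 1.8117.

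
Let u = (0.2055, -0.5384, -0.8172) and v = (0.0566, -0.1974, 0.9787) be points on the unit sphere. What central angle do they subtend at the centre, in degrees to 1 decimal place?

u·v = -0.6819; |u| = 1.0000, |v| = 1.0000.
cos θ = (u·v)/(|u||v|) = -0.6819, so θ = 133.0°.

133.0°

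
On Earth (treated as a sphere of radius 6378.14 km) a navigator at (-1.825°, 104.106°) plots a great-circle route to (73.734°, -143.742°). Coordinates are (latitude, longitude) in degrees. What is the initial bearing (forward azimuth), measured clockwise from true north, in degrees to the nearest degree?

15°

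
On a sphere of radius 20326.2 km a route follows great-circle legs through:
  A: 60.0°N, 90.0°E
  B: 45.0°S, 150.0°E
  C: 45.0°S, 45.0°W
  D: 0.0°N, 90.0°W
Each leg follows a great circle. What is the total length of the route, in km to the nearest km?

93957 km

Leg A→B: central angle 2.0215 rad, distance 41089.3 km.
Leg B→C: central angle 1.5538 rad, distance 31582.0 km.
Leg C→D: central angle 1.0472 rad, distance 21285.5 km.
Total: 41089.3 + 31582.0 + 21285.5 ≈ 93957 km.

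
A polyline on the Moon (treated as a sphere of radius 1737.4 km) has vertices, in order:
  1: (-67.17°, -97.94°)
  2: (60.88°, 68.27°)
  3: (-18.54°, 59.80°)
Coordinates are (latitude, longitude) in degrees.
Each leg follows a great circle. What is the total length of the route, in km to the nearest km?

Leg 1→2: central angle 2.9900 rad, distance 5194.9 km.
Leg 2→3: central angle 1.3913 rad, distance 2417.2 km.
Total: 5194.9 + 2417.2 ≈ 7612 km.

7612 km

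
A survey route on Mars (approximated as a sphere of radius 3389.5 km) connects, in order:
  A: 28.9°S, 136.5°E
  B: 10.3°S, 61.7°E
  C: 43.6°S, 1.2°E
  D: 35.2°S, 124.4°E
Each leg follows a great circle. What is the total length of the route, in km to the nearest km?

Leg A→B: central angle 1.2532 rad, distance 4247.8 km.
Leg B→C: central angle 1.0768 rad, distance 3649.8 km.
Leg C→D: central angle 1.4972 rad, distance 5074.9 km.
Total: 4247.8 + 3649.8 + 5074.9 ≈ 12972 km.

12972 km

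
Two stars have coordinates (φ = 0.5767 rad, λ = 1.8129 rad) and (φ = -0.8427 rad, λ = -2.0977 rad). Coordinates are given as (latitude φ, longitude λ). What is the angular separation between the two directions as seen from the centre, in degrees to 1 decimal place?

143.9°

In radians: φ₁ = 0.5767, φ₂ = -0.8427, Δλ = 135.939° = 2.3726 rad.
cos c = sin φ₁ sin φ₂ + cos φ₁ cos φ₂ cos Δλ = (0.5453)(-0.7464) + (0.8383)(0.6654)(-0.7186) = -0.80786,
so c = arccos(-0.80786) = 2.51131 rad.
So the angular separation is 143.9°.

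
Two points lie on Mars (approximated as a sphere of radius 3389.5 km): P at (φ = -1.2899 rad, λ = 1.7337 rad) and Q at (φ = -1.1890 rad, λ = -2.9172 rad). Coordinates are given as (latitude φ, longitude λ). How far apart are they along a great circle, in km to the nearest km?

Let φ₁ = -1.2899 rad, φ₂ = -1.1890 rad, and Δλ = 1.6323 rad.
cos c = sin φ₁ sin φ₂ + cos φ₁ cos φ₂ cos Δλ = (-0.9608)(-0.9280) + (0.2772)(0.3726)(-0.0615) = 0.88528,
so c = arccos(0.88528) = 0.48370 rad.
Distance = R·c = 3389.5 × 0.4837 ≈ 1640 km.

1640 km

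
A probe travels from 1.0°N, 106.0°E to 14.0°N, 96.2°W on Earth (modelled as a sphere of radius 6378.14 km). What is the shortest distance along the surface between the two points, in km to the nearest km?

In radians: φ₁ = 0.0175, φ₂ = 0.2443, Δλ = 157.800° = 2.7541 rad.
Haversine: a = sin²(Δφ/2) + cos φ₁ cos φ₂ sin²(Δλ/2) = 0.0128 + (0.9998)(0.9703)(0.9629) = 0.94700.
Central angle c = 2·arcsin(√a) = 2.67701 rad.
Distance = R·c = 6378.14 × 2.6770 ≈ 17074 km.

17074 km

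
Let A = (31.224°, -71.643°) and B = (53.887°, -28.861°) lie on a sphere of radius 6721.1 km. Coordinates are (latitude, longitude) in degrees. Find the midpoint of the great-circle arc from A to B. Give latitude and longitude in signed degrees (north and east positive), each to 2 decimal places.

The central angle between A and B is δ = 0.6621 rad.
With f = 0.5, the slerp weights are sin((1−f)δ)/sin δ = 0.5287 and sin(fδ)/sin δ = 0.5287.
Weighted sum of the unit vectors: (0.5287)·(0.2693,-0.8116,0.5184) + (0.5287)·(0.5162,-0.2845,0.8079) = (0.4153, -0.5795, 0.7012).
Converting back: φ = atan2(z, √(x²+y²)) = 44.52°, λ = atan2(y, x) = -54.37°.

44.52°, -54.37°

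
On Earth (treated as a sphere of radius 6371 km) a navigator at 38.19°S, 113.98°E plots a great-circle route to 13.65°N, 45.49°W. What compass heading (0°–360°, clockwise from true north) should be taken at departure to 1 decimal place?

222.1°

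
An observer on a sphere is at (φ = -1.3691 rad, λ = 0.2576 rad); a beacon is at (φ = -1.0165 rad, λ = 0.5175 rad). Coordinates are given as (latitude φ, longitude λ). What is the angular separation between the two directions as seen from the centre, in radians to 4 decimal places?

0.3627 rad

With latitudes φ₁ = -78.444°, φ₂ = -58.241° and longitude difference Δλ = 14.891°:
cos c = sin φ₁ sin φ₂ + cos φ₁ cos φ₂ cos Δλ = (-0.9797)(-0.8503) + (0.2003)(0.5263)(0.9664) = 0.93494,
so c = arccos(0.93494) = 0.36272 rad.
So the angular separation is 0.3627 rad.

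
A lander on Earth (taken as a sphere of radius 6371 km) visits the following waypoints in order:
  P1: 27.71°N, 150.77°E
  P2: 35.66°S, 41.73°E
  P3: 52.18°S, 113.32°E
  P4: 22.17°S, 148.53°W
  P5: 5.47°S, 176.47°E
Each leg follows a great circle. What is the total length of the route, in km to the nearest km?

31953 km

Leg P1→P2: central angle 2.1010 rad, distance 13385.7 km.
Leg P2→P3: central angle 0.9048 rad, distance 5764.4 km.
Leg P3→P4: central angle 1.3515 rad, distance 8610.1 km.
Leg P4→P5: central angle 0.6582 rad, distance 4193.3 km.
Total: 13385.7 + 5764.4 + 8610.1 + 4193.3 ≈ 31953 km.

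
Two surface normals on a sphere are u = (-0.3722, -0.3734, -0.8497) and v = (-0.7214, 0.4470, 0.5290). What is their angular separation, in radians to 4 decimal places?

u·v = -0.3479; |u| = 1.0000, |v| = 1.0000.
cos θ = (u·v)/(|u||v|) = -0.3479, so θ = 1.9261 rad.

1.9261 rad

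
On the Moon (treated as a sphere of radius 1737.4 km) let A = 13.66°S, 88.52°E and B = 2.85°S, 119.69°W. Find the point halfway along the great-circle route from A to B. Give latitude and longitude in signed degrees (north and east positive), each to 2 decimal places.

-30.73°, 167.54°

Central angle δ = 2.5746 rad. Interpolating on the sphere with fraction f = 0.5:
P = [sin((1−f)δ)·A + sin(fδ)·B] / sin δ = 1.7874·A + 1.7874·B in Cartesian coordinates,
giving P = (-0.8394, 0.1854, -0.5110), i.e. latitude -30.73°, longitude 167.54°.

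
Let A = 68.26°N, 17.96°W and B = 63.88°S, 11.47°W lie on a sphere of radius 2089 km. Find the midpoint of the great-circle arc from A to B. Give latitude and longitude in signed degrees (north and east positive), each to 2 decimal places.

Central angle δ = 2.3077 rad. Interpolating on the sphere with fraction f = 0.5:
P = [sin((1−f)δ)·A + sin(fδ)·B] / sin δ = 1.2346·A + 1.2346·B in Cartesian coordinates,
giving P = (0.9677, -0.2491, 0.0383), i.e. latitude 2.19°, longitude -14.44°.

2.19°, -14.44°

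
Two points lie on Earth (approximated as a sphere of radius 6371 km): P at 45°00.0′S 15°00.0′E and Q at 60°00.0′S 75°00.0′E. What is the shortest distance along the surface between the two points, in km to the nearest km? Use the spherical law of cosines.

4214 km

With latitudes φ₁ = -45.000°, φ₂ = -60.000° and longitude difference Δλ = 60.000°:
cos c = sin φ₁ sin φ₂ + cos φ₁ cos φ₂ cos Δλ = (-0.7071)(-0.8660) + (0.7071)(0.5000)(0.5000) = 0.78915,
so c = arccos(0.78915) = 0.66137 rad.
Distance = R·c = 6371 × 0.6614 ≈ 4214 km.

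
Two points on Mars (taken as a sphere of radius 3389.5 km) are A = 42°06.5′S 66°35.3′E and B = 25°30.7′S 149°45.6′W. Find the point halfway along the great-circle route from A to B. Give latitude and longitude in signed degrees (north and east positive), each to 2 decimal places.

-64.08°, 154.98°

The central angle between A and B is δ = 1.8240 rad.
With f = 0.5, the slerp weights are sin((1−f)δ)/sin δ = 0.8168 and sin(fδ)/sin δ = 0.8168.
Weighted sum of the unit vectors: (0.8168)·(0.2948,0.6808,-0.6705) + (0.8168)·(-0.7797,-0.4545,-0.4307) = (-0.3961, 0.1848, -0.8994).
Converting back: φ = atan2(z, √(x²+y²)) = -64.08°, λ = atan2(y, x) = 154.98°.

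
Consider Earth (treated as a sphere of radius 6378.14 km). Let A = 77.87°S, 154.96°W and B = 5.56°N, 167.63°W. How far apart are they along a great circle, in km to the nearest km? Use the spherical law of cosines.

9320 km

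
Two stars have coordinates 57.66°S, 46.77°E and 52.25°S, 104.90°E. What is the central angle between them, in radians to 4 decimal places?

0.5717 rad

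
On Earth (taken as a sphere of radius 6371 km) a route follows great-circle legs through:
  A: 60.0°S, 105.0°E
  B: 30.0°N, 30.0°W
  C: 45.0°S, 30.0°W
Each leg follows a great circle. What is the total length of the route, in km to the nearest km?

Leg A→B: central angle 2.4027 rad, distance 15307.5 km.
Leg B→C: central angle 1.3090 rad, distance 8339.6 km.
Total: 15307.5 + 8339.6 ≈ 23647 km.

23647 km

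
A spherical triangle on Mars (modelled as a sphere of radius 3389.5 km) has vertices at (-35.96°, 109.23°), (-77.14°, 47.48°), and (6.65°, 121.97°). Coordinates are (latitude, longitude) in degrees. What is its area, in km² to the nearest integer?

Side lengths (central angles): a = 1.6246, b = 0.7725, c = 0.8530 rad; semiperimeter s = 1.6250.
By l'Huilier's theorem, tan(E/4) = √[tan(s/2) tan((s−a)/2) tan((s−b)/2) tan((s−c)/2)], giving spherical excess E = 0.0253 rad.
Area = E·R² = 0.0253 × (3389.5)² ≈ 290988 km².

290988 km²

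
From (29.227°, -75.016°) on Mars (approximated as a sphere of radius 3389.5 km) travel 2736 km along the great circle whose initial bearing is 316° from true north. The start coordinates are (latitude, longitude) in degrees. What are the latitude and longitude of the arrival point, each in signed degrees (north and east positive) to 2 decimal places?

52.29°, -130.14°

Angular distance δ = d/R = 2736/3389.5 = 0.80720 rad; initial bearing θ = 5.5152 rad.
sin φ₂ = sin φ₁ cos δ + cos φ₁ sin δ cos θ = (0.4883)(0.6915) + (0.8727)(0.7224)(0.7193) = 0.7911, so φ₂ = 52.29°.
Δλ = atan2(sin θ sin δ cos φ₁, cos δ − sin φ₁ sin φ₂) = atan2(-0.4379, 0.3052) = -55.121°.
λ₂ = -75.016° − 55.121° = -130.14°.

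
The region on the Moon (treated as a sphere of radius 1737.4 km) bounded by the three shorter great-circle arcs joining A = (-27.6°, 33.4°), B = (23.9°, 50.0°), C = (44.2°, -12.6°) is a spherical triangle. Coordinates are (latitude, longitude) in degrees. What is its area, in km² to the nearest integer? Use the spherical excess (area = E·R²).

1585937 km²

Side lengths (central angles): a = 0.9470, b = 1.4522, c = 0.9413 rad; semiperimeter s = 1.6703.
By l'Huilier's theorem, tan(E/4) = √[tan(s/2) tan((s−a)/2) tan((s−b)/2) tan((s−c)/2)], giving spherical excess E = 0.5254 rad.
Area = E·R² = 0.5254 × (1737.4)² ≈ 1585937 km².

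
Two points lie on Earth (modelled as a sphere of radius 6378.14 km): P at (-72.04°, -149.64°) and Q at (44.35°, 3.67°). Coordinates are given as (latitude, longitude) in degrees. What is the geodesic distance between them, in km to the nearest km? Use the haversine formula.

In radians: φ₁ = -1.2573, φ₂ = 0.7741, Δλ = 153.310° = 2.6758 rad.
Haversine: a = sin²(Δφ/2) + cos φ₁ cos φ₂ sin²(Δλ/2) = 0.7222 + (0.3084)(0.7151)(0.9467) = 0.93099.
Central angle c = 2·arcsin(√a) = 2.60996 rad.
Distance = R·c = 6378.14 × 2.6100 ≈ 16647 km.

16647 km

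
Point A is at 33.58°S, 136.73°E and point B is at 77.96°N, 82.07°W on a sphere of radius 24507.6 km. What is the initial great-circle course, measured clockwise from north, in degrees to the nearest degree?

10°

Δλ = 141.200° = 2.4644 rad.
y = sin Δλ · cos φ₂ = (0.6266)(0.2086) = 0.1307
x = cos φ₁ sin φ₂ − sin φ₁ cos φ₂ cos Δλ = (0.8331)(0.9780) − (-0.5531)(0.2086)(-0.7793) = 0.7249
θ = atan2(y, x) = 10.22°, so the bearing is 10°.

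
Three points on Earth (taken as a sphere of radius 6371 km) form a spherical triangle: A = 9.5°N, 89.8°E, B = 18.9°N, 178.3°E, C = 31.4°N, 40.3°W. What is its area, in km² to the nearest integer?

111116421 km²

Side lengths (central angles): a = 2.0514, b = 2.0446, c = 1.4928 rad; semiperimeter s = 2.7944.
By l'Huilier's theorem, tan(E/4) = √[tan(s/2) tan((s−a)/2) tan((s−b)/2) tan((s−c)/2)], giving spherical excess E = 2.7376 rad.
Area = E·R² = 2.7376 × (6371)² ≈ 111116421 km².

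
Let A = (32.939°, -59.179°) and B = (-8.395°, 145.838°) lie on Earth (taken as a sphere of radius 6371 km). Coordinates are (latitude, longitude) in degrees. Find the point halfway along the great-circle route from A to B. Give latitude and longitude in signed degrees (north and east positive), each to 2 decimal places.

43.29°, -156.97°

Central angle δ = 2.5530 rad. Interpolating on the sphere with fraction f = 0.5:
P = [sin((1−f)δ)·A + sin(fδ)·B] / sin δ = 1.7239·A + 1.7239·B in Cartesian coordinates,
giving P = (-0.6699, -0.2848, 0.6857), i.e. latitude 43.29°, longitude -156.97°.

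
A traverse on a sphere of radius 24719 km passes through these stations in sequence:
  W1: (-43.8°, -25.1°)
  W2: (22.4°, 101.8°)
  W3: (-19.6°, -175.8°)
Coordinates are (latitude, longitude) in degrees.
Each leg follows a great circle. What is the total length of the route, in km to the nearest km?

95933 km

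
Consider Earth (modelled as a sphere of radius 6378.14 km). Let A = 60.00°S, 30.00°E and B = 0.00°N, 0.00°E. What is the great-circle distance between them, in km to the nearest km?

7162 km

Let φ₁ = -1.0472 rad, φ₂ = 0.0000 rad, and Δλ = -0.5236 rad.
Haversine: a = sin²(Δφ/2) + cos φ₁ cos φ₂ sin²(Δλ/2) = 0.2500 + (0.5000)(1.0000)(0.0670) = 0.28349.
Central angle c = 2·arcsin(√a) = 1.12296 rad.
Distance = R·c = 6378.14 × 1.1230 ≈ 7162 km.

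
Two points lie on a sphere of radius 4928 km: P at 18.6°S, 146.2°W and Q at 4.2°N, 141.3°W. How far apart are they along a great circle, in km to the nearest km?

Let φ₁ = -0.3246 rad, φ₂ = 0.0733 rad, and Δλ = 0.0855 rad.
cos c = sin φ₁ sin φ₂ + cos φ₁ cos φ₂ cos Δλ = (-0.3190)(0.0732) + (0.9478)(0.9973)(0.9963) = 0.91841,
so c = arccos(0.91841) = 0.40676 rad.
Distance = R·c = 4928 × 0.4068 ≈ 2004 km.

2004 km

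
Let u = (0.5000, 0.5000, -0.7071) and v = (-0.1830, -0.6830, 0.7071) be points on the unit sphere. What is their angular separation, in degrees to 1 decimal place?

158.9°

u·v = -0.9330; |u| = 1.0000, |v| = 1.0000.
cos θ = (u·v)/(|u||v|) = -0.9330, so θ = 158.9°.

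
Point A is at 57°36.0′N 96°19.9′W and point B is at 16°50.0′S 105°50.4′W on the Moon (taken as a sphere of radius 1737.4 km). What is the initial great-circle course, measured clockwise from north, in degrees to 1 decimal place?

189.4°

With φ₁ = 1.0053, φ₂ = -0.2938, Δλ = -0.1660 rad, the forward-azimuth formula gives
θ = atan2( sin Δλ cos φ₂ , cos φ₁ sin φ₂ − sin φ₁ cos φ₂ cos Δλ ) = atan2(-0.1581, -0.9522) = -170.57°.
Adding 360° brings this into [0°, 360°): 189.4°.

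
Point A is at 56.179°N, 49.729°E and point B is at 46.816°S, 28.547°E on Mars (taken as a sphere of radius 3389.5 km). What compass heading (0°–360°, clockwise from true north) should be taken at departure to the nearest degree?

195°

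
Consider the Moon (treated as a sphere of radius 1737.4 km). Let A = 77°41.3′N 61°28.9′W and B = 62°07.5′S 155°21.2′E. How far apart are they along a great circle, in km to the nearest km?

Let φ₁ = 1.3559 rad, φ₂ = -1.0843 rad, and Δλ = -2.4987 rad.
cos c = sin φ₁ sin φ₂ + cos φ₁ cos φ₂ cos Δλ = (0.9770)(-0.8840) + (0.2132)(0.4675)(-0.8004) = -0.94343,
so c = arccos(-0.94343) = 2.80363 rad.
Distance = R·c = 1737.4 × 2.8036 ≈ 4871 km.

4871 km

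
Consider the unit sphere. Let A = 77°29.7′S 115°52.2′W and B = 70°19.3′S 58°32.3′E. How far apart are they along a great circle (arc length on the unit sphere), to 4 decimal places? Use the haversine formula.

Let φ₁ = -1.3525 rad, φ₂ = -1.2273 rad, and Δλ = 3.0440 rad.
Haversine: a = sin²(Δφ/2) + cos φ₁ cos φ₂ sin²(Δλ/2) = 0.0039 + (0.2165)(0.3367)(0.9976) = 0.07665.
Central angle c = 2·arcsin(√a) = 0.56105 rad.
On the unit sphere the arc length equals the central angle: 0.5611.

0.5611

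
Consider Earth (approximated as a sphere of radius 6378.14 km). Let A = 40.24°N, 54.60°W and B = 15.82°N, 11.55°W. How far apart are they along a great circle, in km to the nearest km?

4958 km

With latitudes φ₁ = 40.240°, φ₂ = 15.820° and longitude difference Δλ = 43.050°:
Haversine: a = sin²(Δφ/2) + cos φ₁ cos φ₂ sin²(Δλ/2) = 0.0447 + (0.7633)(0.9621)(0.1346) = 0.14360.
Central angle c = 2·arcsin(√a) = 0.77731 rad.
Distance = R·c = 6378.14 × 0.7773 ≈ 4958 km.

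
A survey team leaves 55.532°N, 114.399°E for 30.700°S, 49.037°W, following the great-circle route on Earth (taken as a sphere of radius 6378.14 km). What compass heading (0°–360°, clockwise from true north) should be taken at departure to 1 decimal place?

Δλ = -163.436° = -2.8525 rad.
y = sin Δλ · cos φ₂ = (-0.2851)(0.8599) = -0.2451
x = cos φ₁ sin φ₂ − sin φ₁ cos φ₂ cos Δλ = (0.5659)(-0.5105) − (0.8244)(0.8599)(-0.9585) = 0.3905
θ = atan2(y, x) = -32.12°; adding 360° gives 327.9°.

327.9°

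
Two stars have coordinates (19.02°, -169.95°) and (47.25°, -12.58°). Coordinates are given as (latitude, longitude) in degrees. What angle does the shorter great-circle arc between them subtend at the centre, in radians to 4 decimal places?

1.9316 rad

Let φ₁ = 0.3320 rad, φ₂ = 0.8247 rad, and Δλ = 2.7466 rad.
Haversine: a = sin²(Δφ/2) + cos φ₁ cos φ₂ sin²(Δλ/2) = 0.0595 + (0.9454)(0.6788)(0.9615) = 0.67651.
Central angle c = 2·arcsin(√a) = 1.93159 rad.
So the angular separation is 1.9316 rad.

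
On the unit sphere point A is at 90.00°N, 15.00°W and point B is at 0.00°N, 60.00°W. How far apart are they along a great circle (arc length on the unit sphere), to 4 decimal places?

With latitudes φ₁ = 90.000°, φ₂ = 0.000° and longitude difference Δλ = -45.000°:
Haversine: a = sin²(Δφ/2) + cos φ₁ cos φ₂ sin²(Δλ/2) = 0.5000 + (0.0000)(1.0000)(0.1464) = 0.50000.
Central angle c = 2·arcsin(√a) = 1.57080 rad.
On the unit sphere the arc length equals the central angle: 1.5708.

1.5708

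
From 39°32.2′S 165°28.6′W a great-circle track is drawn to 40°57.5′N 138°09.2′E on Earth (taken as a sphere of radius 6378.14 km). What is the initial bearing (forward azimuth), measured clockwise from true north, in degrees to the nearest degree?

321°

With φ₁ = -0.6900, φ₂ = 0.7149, Δλ = -0.9838 rad, the forward-azimuth formula gives
θ = atan2( sin Δλ cos φ₂ , cos φ₁ sin φ₂ − sin φ₁ cos φ₂ cos Δλ ) = atan2(-0.6288, 0.7718) = -39.17°.
Adding 360° brings this into [0°, 360°): 321°.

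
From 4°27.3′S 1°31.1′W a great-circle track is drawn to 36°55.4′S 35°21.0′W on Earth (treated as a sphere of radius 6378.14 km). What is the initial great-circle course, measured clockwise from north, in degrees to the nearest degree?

219°

With φ₁ = -0.0778, φ₂ = -0.6444, Δλ = -0.5905 rad, the forward-azimuth formula gives
θ = atan2( sin Δλ cos φ₂ , cos φ₁ sin φ₂ − sin φ₁ cos φ₂ cos Δλ ) = atan2(-0.4451, -0.5473) = -140.88°.
Adding 360° brings this into [0°, 360°): 219°.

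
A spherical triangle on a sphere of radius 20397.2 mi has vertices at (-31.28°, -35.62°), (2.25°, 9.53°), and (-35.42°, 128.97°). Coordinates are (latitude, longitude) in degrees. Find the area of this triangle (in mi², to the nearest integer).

619466413 mi²

Side lengths (central angles): a = 2.0075, b = 1.9504, c = 0.9497 rad; semiperimeter s = 2.4538.
By l'Huilier's theorem, tan(E/4) = √[tan(s/2) tan((s−a)/2) tan((s−b)/2) tan((s−c)/2)], giving spherical excess E = 1.4889 rad.
Area = E·R² = 1.4889 × (20397.2)² ≈ 619466413 mi².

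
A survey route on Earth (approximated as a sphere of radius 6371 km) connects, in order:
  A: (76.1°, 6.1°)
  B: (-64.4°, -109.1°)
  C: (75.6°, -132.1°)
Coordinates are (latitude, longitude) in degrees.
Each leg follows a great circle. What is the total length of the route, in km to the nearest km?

Leg A→B: central angle 2.7379 rad, distance 17443.2 km.
Leg B→C: central angle 2.4569 rad, distance 15652.6 km.
Total: 17443.2 + 15652.6 ≈ 33096 km.

33096 km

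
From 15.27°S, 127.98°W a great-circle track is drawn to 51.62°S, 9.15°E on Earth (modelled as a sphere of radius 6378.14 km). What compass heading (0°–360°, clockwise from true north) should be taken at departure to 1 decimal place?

154.3°

Δλ = 137.130° = 2.3934 rad.
y = sin Δλ · cos φ₂ = (0.6803)(0.6209) = 0.4224
x = cos φ₁ sin φ₂ − sin φ₁ cos φ₂ cos Δλ = (0.9647)(-0.7839) − (-0.2634)(0.6209)(-0.7329) = -0.8761
θ = atan2(y, x) = 154.26°, so the bearing is 154.3°.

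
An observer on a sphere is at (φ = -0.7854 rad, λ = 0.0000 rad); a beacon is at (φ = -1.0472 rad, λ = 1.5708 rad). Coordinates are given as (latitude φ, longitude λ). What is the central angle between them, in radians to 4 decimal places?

With latitudes φ₁ = -45.000°, φ₂ = -60.000° and longitude difference Δλ = 90.000°:
cos c = sin φ₁ sin φ₂ + cos φ₁ cos φ₂ cos Δλ = (-0.7071)(-0.8660) + (0.7071)(0.5000)(-0.0000) = 0.61237,
so c = arccos(0.61237) = 0.91174 rad.
So the angular separation is 0.9117 rad.

0.9117 rad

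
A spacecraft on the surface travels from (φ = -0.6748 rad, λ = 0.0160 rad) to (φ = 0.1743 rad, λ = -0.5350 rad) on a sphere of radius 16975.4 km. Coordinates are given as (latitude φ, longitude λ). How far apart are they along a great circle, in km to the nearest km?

16843 km

In radians: φ₁ = -0.6748, φ₂ = 0.1743, Δλ = -31.570° = -0.5510 rad.
cos c = sin φ₁ sin φ₂ + cos φ₁ cos φ₂ cos Δλ = (-0.6247)(0.1734) + (0.7808)(0.9848)(0.8520) = 0.54685,
so c = arccos(0.54685) = 0.99220 rad.
Distance = R·c = 16975.4 × 0.9922 ≈ 16843 km.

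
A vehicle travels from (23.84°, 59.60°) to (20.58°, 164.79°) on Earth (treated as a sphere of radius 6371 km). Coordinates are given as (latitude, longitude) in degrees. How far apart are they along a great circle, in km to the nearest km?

Let φ₁ = 0.4161 rad, φ₂ = 0.3592 rad, and Δλ = 1.8359 rad.
cos c = sin φ₁ sin φ₂ + cos φ₁ cos φ₂ cos Δλ = (0.4042)(0.3515) + (0.9147)(0.9362)(-0.2620) = -0.08229,
so c = arccos(-0.08229) = 1.65318 rad.
Distance = R·c = 6371 × 1.6532 ≈ 10532 km.

10532 km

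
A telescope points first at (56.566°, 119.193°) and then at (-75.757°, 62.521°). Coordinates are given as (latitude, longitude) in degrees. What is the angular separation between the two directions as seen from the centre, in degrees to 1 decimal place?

137.3°

Let φ₁ = 0.9873 rad, φ₂ = -1.3222 rad, and Δλ = -0.9891 rad.
Haversine: a = sin²(Δφ/2) + cos φ₁ cos φ₂ sin²(Δλ/2) = 0.8367 + (0.5510)(0.2460)(0.2253) = 0.86719.
Central angle c = 2·arcsin(√a) = 2.39556 rad.
So the angular separation is 137.3°.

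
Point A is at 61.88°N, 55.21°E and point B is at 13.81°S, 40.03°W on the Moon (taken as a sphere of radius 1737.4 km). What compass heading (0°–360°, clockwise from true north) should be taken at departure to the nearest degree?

268°

With φ₁ = 1.0800, φ₂ = -0.2410, Δλ = -1.6623 rad, the forward-azimuth formula gives
θ = atan2( sin Δλ cos φ₂ , cos φ₁ sin φ₂ − sin φ₁ cos φ₂ cos Δλ ) = atan2(-0.9670, -0.0343) = -92.03°.
Adding 360° brings this into [0°, 360°): 268°.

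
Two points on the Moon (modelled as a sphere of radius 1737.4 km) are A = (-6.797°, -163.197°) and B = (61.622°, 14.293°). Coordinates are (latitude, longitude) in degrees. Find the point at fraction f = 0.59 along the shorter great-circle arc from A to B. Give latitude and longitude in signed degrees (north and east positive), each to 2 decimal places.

The central angle between A and B is δ = 2.1842 rad.
With f = 0.59, the slerp weights are sin((1−f)δ)/sin δ = 0.9545 and sin(fδ)/sin δ = 1.1746.
Weighted sum of the unit vectors: (0.9545)·(-0.9506,-0.2871,-0.1184) + (1.1746)·(0.4606,0.1173,0.8798) = (-0.3664, -0.1362, 0.9205).
Converting back: φ = atan2(z, √(x²+y²)) = 66.99°, λ = atan2(y, x) = -159.61°.

66.99°, -159.61°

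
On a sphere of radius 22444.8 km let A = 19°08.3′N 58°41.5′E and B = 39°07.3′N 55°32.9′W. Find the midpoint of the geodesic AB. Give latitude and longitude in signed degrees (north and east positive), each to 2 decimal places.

45.42°, 10.21°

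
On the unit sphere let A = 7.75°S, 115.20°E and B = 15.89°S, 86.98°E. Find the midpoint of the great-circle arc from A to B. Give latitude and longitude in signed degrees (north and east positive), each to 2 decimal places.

Central angle δ = 0.5019 rad. Interpolating on the sphere with fraction f = 0.5:
P = [sin((1−f)δ)·A + sin(fδ)·B] / sin δ = 0.5162·A + 0.5162·B in Cartesian coordinates,
giving P = (-0.1916, 0.9585, -0.2109), i.e. latitude -12.18°, longitude 101.30°.

-12.18°, 101.30°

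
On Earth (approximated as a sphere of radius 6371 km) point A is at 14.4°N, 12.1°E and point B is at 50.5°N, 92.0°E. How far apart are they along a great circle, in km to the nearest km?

8067 km

In radians: φ₁ = 0.2513, φ₂ = 0.8814, Δλ = 79.900° = 1.3945 rad.
cos c = sin φ₁ sin φ₂ + cos φ₁ cos φ₂ cos Δλ = (0.2487)(0.7716) + (0.9686)(0.6361)(0.1754) = 0.29994,
so c = arccos(0.29994) = 1.26617 rad.
Distance = R·c = 6371 × 1.2662 ≈ 8067 km.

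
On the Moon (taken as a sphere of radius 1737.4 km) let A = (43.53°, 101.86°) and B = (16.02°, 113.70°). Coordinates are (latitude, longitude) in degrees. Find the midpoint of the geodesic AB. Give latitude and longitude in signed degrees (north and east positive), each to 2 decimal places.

29.90°, 108.61°

The central angle between A and B is δ = 0.5113 rad.
With f = 0.5, the slerp weights are sin((1−f)δ)/sin δ = 0.5168 and sin(fδ)/sin δ = 0.5168.
Weighted sum of the unit vectors: (0.5168)·(-0.1490,0.7095,0.6887) + (0.5168)·(-0.3863,0.8801,0.2760) = (-0.2767, 0.8215, 0.4986).
Converting back: φ = atan2(z, √(x²+y²)) = 29.90°, λ = atan2(y, x) = 108.61°.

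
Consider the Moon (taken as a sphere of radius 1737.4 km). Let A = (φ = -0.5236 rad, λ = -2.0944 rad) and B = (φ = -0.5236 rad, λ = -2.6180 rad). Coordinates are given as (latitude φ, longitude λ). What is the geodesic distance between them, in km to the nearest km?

Let φ₁ = -0.5236 rad, φ₂ = -0.5236 rad, and Δλ = -0.5236 rad.
cos c = sin φ₁ sin φ₂ + cos φ₁ cos φ₂ cos Δλ = (-0.5000)(-0.5000) + (0.8660)(0.8660)(0.8660) = 0.89952,
so c = arccos(0.89952) = 0.45213 rad.
Distance = R·c = 1737.4 × 0.4521 ≈ 786 km.

786 km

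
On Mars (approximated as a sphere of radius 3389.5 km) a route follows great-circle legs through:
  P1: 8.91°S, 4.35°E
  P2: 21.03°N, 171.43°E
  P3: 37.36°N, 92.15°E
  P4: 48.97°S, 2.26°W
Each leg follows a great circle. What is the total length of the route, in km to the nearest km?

Leg P1→P2: central angle 2.8383 rad, distance 9620.5 km.
Leg P2→P3: central angle 1.2071 rad, distance 4091.4 km.
Leg P3→P4: central angle 2.0920 rad, distance 7090.7 km.
Total: 9620.5 + 4091.4 + 7090.7 ≈ 20803 km.

20803 km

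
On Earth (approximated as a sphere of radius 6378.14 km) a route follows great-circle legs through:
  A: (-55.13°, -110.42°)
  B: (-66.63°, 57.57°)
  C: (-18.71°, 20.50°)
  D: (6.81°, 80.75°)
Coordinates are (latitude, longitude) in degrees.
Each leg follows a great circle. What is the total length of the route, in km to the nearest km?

19600 km

Leg A→B: central angle 1.0106 rad, distance 6445.9 km.
Leg B→C: central angle 0.9345 rad, distance 5960.2 km.
Leg C→D: central angle 1.1278 rad, distance 7193.3 km.
Total: 6445.9 + 5960.2 + 7193.3 ≈ 19600 km.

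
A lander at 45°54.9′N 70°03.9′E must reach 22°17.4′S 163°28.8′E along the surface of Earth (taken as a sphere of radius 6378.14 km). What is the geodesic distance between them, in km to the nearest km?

12034 km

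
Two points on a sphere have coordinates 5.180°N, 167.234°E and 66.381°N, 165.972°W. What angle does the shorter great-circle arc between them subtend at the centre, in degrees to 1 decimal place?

With latitudes φ₁ = 5.180°, φ₂ = 66.381° and longitude difference Δλ = 26.794°:
Haversine: a = sin²(Δφ/2) + cos φ₁ cos φ₂ sin²(Δλ/2) = 0.2591 + (0.9959)(0.4007)(0.0537) = 0.28055.
Central angle c = 2·arcsin(√a) = 1.11643 rad.
So the angular separation is 64.0°.

64.0°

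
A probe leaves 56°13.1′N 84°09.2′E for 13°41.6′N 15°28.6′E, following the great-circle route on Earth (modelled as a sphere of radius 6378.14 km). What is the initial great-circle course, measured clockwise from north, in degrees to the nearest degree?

260°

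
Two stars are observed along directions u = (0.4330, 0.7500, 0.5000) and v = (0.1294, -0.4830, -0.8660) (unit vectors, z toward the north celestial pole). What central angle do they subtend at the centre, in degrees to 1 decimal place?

137.7°

u·v = -0.7392; |u| = 1.0000, |v| = 1.0000.
cos θ = (u·v)/(|u||v|) = -0.7392, so θ = 137.7°.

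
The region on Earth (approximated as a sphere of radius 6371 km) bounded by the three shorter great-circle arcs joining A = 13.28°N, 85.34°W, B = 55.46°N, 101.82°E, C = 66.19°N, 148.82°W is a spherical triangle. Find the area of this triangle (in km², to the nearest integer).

Side lengths (central angles): a = 0.8261, b = 1.1749, c = 1.9372 rad; semiperimeter s = 1.9691.
By l'Huilier's theorem, tan(E/4) = √[tan(s/2) tan((s−a)/2) tan((s−b)/2) tan((s−c)/2)], giving spherical excess E = 0.3213 rad.
Area = E·R² = 0.3213 × (6371)² ≈ 13040568 km².

13040568 km²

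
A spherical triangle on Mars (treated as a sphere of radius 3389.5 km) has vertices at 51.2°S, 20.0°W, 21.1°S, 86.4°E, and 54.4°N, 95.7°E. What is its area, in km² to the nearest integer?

16742012 km²

Side lengths (central angles): a = 1.3251, b = 2.4846, c = 1.4550 rad; semiperimeter s = 2.6324.
By l'Huilier's theorem, tan(E/4) = √[tan(s/2) tan((s−a)/2) tan((s−b)/2) tan((s−c)/2)], giving spherical excess E = 1.4573 rad.
Area = E·R² = 1.4573 × (3389.5)² ≈ 16742012 km².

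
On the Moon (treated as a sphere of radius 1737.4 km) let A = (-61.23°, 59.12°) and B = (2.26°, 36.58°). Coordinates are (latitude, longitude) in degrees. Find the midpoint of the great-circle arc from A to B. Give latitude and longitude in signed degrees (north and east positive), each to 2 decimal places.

The central angle between A and B is δ = 1.1488 rad.
With f = 0.5, the slerp weights are sin((1−f)δ)/sin δ = 0.5956 and sin(fδ)/sin δ = 0.5956.
Weighted sum of the unit vectors: (0.5956)·(0.2470,0.4131,-0.8766) + (0.5956)·(0.8024,0.5955,0.0394) = (0.6250, 0.6007, -0.4986).
Converting back: φ = atan2(z, √(x²+y²)) = -29.91°, λ = atan2(y, x) = 43.86°.

-29.91°, 43.86°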